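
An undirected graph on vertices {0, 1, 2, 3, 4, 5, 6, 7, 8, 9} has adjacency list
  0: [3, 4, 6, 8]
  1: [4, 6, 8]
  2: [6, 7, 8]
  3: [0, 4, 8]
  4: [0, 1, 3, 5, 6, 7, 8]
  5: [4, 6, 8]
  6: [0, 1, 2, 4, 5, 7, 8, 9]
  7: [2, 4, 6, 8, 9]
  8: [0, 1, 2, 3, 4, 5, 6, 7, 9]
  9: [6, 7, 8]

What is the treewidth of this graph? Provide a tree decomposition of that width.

The largest bag has 4 vertices, giving width 3; this decomposition certifies tw(G) ≤ 3. Conversely, {0, 3, 4, 8} is a clique of size 4, and the vertices of any clique must share a bag in every tree decomposition; so some bag has ≥ 4 vertices and tw(G) ≥ 3. Hence tw(G) = 3 exactly.

Treewidth 3.
One optimal decomposition is:
Bags: B1 = {1, 4, 6, 8}  B2 = {0, 4, 6, 8}  B3 = {4, 6, 7, 8}  B4 = {6, 7, 8, 9}  B5 = {0, 3, 4, 8}  B6 = {4, 5, 6, 8}  B7 = {2, 6, 7, 8}
Tree: B1–B2, B2–B3, B3–B4, B2–B5, B1–B6, B4–B7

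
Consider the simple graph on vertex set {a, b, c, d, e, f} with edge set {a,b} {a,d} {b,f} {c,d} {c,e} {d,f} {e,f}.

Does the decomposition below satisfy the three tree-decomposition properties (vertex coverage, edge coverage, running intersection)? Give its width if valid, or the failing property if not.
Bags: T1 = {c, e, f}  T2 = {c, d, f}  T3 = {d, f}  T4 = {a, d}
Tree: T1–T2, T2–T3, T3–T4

No — vertex b appears in no bag.

A tree decomposition must satisfy three properties: every vertex lies in some bag; for every edge, both endpoints lie together in some bag; and for every vertex, the bags containing it form a connected subtree. Here vertex b appears in no bag, so the decomposition is invalid.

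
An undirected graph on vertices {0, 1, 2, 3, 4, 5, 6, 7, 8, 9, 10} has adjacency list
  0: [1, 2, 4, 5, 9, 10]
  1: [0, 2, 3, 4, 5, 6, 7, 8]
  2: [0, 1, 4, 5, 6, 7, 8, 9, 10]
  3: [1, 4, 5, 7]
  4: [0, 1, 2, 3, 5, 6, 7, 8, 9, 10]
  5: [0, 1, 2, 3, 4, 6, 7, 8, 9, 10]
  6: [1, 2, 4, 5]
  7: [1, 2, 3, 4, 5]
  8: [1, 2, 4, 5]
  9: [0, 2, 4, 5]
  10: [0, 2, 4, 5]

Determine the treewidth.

A width-4 tree decomposition is:
Bags: B1 = {1, 2, 4, 5, 8}  B2 = {0, 1, 2, 4, 5}  B3 = {1, 2, 4, 5, 7}  B4 = {1, 3, 4, 5, 7}  B5 = {0, 2, 4, 5, 10}  B6 = {1, 2, 4, 5, 6}  B7 = {0, 2, 4, 5, 9}
Tree: B1–B2, B2–B3, B3–B4, B2–B5, B2–B6, B5–B7
Each bag holds 5 vertices, so the decomposition has width 4, which upper-bounds the treewidth. For the lower bound, the 5 vertices {0, 1, 2, 4, 5} are pairwise adjacent, and any tree decomposition puts a clique entirely inside one bag — forcing width ≥ 4. Combining the bounds, tw(G) = 4.

4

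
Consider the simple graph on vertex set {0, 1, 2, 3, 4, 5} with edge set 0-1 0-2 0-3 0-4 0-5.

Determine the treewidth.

A width-1 tree decomposition is:
Bags: B1 = {0, 2}  B2 = {0, 5}  B3 = {0, 4}  B4 = {0, 1}  B5 = {0, 3}
Tree: B1–B2, B2–B3, B1–B4, B2–B5
Each bag holds 2 vertices, so the decomposition has width 1, which upper-bounds the treewidth. Any graph with an edge has treewidth ≥ 1, and G has the edge 0–2. Combining the bounds, tw(G) = 1.

1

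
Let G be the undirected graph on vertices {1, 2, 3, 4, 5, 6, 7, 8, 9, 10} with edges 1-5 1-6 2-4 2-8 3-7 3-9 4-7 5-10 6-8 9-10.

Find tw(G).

2

A width-2 tree decomposition is:
Bags: B1 = {3, 9, 10}  B2 = {3, 5, 10}  B3 = {1, 3, 5}  B4 = {1, 3, 6}  B5 = {3, 6, 8}  B6 = {2, 3, 8}  B7 = {2, 3, 4}  B8 = {3, 4, 7}
Tree: B1–B2, B2–B3, B3–B4, B4–B5, B5–B6, B6–B7, B7–B8
Every bag has size at most 3, so the width is 3 − 1 = 2 and tw(G) ≤ 2. For the lower bound, G contains the cycle 3–9–10–5–1–6–8–2–4–7–3, so G is not a forest; only forests have treewidth ≤ 1, hence tw(G) ≥ 2. Hence tw(G) = 2 exactly.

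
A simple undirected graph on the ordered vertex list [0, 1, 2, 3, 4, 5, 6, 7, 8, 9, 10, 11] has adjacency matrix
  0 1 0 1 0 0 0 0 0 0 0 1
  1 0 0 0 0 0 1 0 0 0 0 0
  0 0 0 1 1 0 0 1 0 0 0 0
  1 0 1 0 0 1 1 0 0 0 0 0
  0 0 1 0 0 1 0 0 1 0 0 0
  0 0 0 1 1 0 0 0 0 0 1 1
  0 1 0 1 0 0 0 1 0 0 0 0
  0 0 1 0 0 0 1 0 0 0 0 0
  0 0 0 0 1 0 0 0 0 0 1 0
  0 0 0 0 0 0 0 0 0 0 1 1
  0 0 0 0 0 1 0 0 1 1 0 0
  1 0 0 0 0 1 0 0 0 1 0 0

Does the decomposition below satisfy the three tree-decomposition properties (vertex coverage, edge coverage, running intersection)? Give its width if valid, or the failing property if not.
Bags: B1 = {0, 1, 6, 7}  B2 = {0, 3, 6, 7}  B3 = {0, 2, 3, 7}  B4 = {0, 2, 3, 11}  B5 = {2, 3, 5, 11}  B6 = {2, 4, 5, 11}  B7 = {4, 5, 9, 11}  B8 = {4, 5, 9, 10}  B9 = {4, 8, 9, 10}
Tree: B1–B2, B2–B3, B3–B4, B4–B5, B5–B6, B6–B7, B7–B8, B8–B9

Every vertex of G appears in some bag (union = {0, 1, 2, 3, 4, 5, 6, 7, 8, 9, 10, 11}); every edge is covered by a bag; and for each vertex v the set of bags containing v is connected in the bag tree. The decomposition is therefore valid. The largest bag has 4 vertices, so the width is 3.

Yes; width 3.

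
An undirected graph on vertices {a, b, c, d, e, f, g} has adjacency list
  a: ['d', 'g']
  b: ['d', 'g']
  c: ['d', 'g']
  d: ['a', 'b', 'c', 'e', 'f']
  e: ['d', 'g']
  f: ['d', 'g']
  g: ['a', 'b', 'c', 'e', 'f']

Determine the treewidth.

2

A width-2 tree decomposition is:
Bags: B1 = {d, f, g}  B2 = {c, d, g}  B3 = {b, d, g}  B4 = {d, e, g}  B5 = {a, d, g}
Tree: B1–B2, B2–B3, B3–B4, B4–B5
The largest bag has 3 vertices, giving width 2; this decomposition certifies tw(G) ≤ 2. For the lower bound, G contains the cycle d–f–g–c–d, so G is not a forest; only forests have treewidth ≤ 1, hence tw(G) ≥ 2. Hence tw(G) = 2 exactly.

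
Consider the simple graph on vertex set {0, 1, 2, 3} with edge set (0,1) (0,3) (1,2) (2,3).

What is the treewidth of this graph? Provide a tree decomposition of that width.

Every bag has size at most 3, so the width is 3 − 1 = 2 and tw(G) ≤ 2. The edges 0–3–2–1–0 form a cycle, so G is not a tree and its treewidth is at least 2. Hence tw(G) = 2 exactly.

Treewidth 2.
One optimal decomposition is:
Bags: B1 = {0, 2, 3}  B2 = {0, 1, 2}
Tree: B1–B2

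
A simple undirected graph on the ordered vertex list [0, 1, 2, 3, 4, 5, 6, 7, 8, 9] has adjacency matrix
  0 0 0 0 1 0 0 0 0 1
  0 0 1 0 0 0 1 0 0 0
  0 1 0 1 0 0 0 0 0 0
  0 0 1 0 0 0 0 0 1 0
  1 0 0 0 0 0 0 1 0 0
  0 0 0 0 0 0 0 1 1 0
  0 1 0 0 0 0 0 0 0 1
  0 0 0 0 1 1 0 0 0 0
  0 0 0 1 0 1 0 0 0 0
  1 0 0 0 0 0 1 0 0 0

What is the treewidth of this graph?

2

A width-2 tree decomposition is:
Bags: B1 = {0, 4, 7}  B2 = {0, 5, 7}  B3 = {0, 5, 8}  B4 = {0, 3, 8}  B5 = {0, 2, 3}  B6 = {0, 1, 2}  B7 = {0, 1, 6}  B8 = {0, 6, 9}
Tree: B1–B2, B2–B3, B3–B4, B4–B5, B5–B6, B6–B7, B7–B8
Every bag has size at most 3, so the width is 3 − 1 = 2 and tw(G) ≤ 2. Since 0–4–7–5–8–3–2–1–6–9–0 is a cycle in G, G is not acyclic. Forests are exactly the graphs of treewidth ≤ 1, so tw(G) ≥ 2. Hence tw(G) = 2 exactly.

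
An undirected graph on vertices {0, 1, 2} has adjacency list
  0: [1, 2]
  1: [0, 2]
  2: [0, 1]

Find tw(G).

2

A width-2 tree decomposition is:
Bags: B1 = {0, 1, 2}
Tree: (single bag)
A single bag containing all 3 vertices is trivially a valid decomposition of width 2. Conversely, {0, 1, 2} is a clique of size 3, and the vertices of any clique must share a bag in every tree decomposition; so some bag has ≥ 3 vertices and tw(G) ≥ 2. The upper and lower bounds meet at 2, so that is the treewidth.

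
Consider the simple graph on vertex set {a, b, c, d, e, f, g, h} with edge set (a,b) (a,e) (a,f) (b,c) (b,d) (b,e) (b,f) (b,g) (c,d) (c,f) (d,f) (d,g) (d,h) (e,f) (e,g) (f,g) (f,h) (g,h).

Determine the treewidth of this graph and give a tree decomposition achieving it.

Treewidth 3.
One such decomposition:
Bags: B1 = {b, e, f, g}  B2 = {b, d, f, g}  B3 = {b, c, d, f}  B4 = {d, f, g, h}  B5 = {a, b, e, f}
Tree: B1–B2, B2–B3, B2–B4, B1–B5

Every bag has size at most 4, so the width is 4 − 1 = 3 and tw(G) ≤ 3. For the lower bound, the 4 vertices {d, f, g, h} are pairwise adjacent, and any tree decomposition puts a clique entirely inside one bag — forcing width ≥ 3. Combining the bounds, tw(G) = 3.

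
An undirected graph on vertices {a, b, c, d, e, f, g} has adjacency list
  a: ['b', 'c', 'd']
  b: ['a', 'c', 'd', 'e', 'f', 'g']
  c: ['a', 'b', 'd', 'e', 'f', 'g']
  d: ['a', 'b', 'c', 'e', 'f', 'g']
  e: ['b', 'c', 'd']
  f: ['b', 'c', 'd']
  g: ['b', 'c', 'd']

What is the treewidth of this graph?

3

A width-3 tree decomposition is:
Bags: B1 = {b, c, d, g}  B2 = {b, c, d, e}  B3 = {a, b, c, d}  B4 = {b, c, d, f}
Tree: B1–B2, B1–B3, B2–B4
The largest bag has 4 vertices, giving width 3; this decomposition certifies tw(G) ≤ 3. For the lower bound, the 4 vertices {b, c, d, g} are pairwise adjacent, and any tree decomposition puts a clique entirely inside one bag — forcing width ≥ 3. Therefore the treewidth is 3.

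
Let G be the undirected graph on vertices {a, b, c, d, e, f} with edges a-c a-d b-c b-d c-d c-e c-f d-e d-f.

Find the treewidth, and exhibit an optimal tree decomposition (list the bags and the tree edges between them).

Treewidth 2.
Bags: B1 = {b, c, d}  B2 = {a, c, d}  B3 = {c, d, f}  B4 = {c, d, e}
Tree: B1–B2, B1–B3, B2–B4

Each bag holds 3 vertices, so the decomposition has width 2, which upper-bounds the treewidth. For the lower bound, the 3 vertices {c, d, e} are pairwise adjacent, and any tree decomposition puts a clique entirely inside one bag — forcing width ≥ 2. The upper and lower bounds meet at 2, so that is the treewidth.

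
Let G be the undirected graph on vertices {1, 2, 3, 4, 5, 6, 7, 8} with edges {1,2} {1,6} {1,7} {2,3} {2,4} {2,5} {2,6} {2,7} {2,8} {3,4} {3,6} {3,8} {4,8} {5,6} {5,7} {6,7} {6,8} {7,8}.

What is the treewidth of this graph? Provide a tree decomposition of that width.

Every bag has size at most 4, so the width is 4 − 1 = 3 and tw(G) ≤ 3. On the other hand G contains the 4-clique {2, 3, 4, 8}. A clique must lie in a single bag of any decomposition, so no decomposition can have width below 3. The upper and lower bounds meet at 3, so that is the treewidth.

Treewidth 3.
One optimal decomposition is:
Bags: B1 = {2, 6, 7, 8}  B2 = {1, 2, 6, 7}  B3 = {2, 5, 6, 7}  B4 = {2, 3, 6, 8}  B5 = {2, 3, 4, 8}
Tree: B1–B2, B2–B3, B1–B4, B4–B5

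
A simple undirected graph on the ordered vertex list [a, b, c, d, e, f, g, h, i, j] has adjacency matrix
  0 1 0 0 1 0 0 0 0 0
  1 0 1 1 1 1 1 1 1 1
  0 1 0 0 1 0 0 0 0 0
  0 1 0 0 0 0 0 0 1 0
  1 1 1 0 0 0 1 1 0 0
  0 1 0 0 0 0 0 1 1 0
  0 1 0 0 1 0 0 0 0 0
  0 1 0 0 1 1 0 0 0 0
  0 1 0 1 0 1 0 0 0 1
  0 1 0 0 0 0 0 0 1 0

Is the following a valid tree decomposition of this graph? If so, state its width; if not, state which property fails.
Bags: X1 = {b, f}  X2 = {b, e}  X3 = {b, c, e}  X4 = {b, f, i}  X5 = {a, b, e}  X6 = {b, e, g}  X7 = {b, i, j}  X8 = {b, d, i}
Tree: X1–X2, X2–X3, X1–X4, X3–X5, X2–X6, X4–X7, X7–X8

A tree decomposition must satisfy three properties: every vertex lies in some bag; for every edge, both endpoints lie together in some bag; and for every vertex, the bags containing it form a connected subtree. Here vertex h appears in no bag, so the decomposition is invalid.

No — vertex h appears in no bag.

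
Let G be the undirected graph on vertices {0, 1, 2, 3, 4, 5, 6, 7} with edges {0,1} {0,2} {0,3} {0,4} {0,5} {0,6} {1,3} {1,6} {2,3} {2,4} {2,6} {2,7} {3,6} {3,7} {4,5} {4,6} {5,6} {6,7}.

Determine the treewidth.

3

A width-3 tree decomposition is:
Bags: B1 = {0, 2, 3, 6}  B2 = {2, 3, 6, 7}  B3 = {0, 1, 3, 6}  B4 = {0, 2, 4, 6}  B5 = {0, 4, 5, 6}
Tree: B1–B2, B1–B3, B1–B4, B4–B5
Every bag has size at most 4, so the width is 4 − 1 = 3 and tw(G) ≤ 3. On the other hand G contains the 4-clique {0, 1, 3, 6}. A clique must lie in a single bag of any decomposition, so no decomposition can have width below 3. Therefore the treewidth is 3.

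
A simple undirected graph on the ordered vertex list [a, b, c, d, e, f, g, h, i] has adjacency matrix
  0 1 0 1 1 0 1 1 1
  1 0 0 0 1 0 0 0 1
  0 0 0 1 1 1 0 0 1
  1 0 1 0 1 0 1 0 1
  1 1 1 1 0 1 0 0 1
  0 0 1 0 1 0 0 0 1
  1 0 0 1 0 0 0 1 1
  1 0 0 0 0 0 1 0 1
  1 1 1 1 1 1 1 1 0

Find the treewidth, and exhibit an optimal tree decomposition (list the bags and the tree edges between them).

The largest bag has 4 vertices, giving width 3; this decomposition certifies tw(G) ≤ 3. On the other hand G contains the 4-clique {a, d, g, i}. A clique must lie in a single bag of any decomposition, so no decomposition can have width below 3. Hence tw(G) = 3 exactly.

Treewidth 3.
One such decomposition:
Bags: B1 = {c, d, e, i}  B2 = {c, e, f, i}  B3 = {a, d, e, i}  B4 = {a, d, g, i}  B5 = {a, b, e, i}  B6 = {a, g, h, i}
Tree: B1–B2, B1–B3, B3–B4, B3–B5, B4–B6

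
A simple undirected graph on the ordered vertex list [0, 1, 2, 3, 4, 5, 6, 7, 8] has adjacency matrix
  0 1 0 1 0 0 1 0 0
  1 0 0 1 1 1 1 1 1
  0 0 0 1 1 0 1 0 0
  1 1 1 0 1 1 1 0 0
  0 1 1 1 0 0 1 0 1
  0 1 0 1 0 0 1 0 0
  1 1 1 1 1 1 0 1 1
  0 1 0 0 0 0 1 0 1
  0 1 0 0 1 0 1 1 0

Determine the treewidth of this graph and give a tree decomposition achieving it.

The largest bag has 4 vertices, giving width 3; this decomposition certifies tw(G) ≤ 3. Conversely, {1, 4, 6, 8} is a clique of size 4, and the vertices of any clique must share a bag in every tree decomposition; so some bag has ≥ 4 vertices and tw(G) ≥ 3. Therefore the treewidth is 3.

Treewidth 3.
Bags: B1 = {1, 4, 6, 8}  B2 = {1, 3, 4, 6}  B3 = {1, 6, 7, 8}  B4 = {0, 1, 3, 6}  B5 = {2, 3, 4, 6}  B6 = {1, 3, 5, 6}
Tree: B1–B2, B1–B3, B2–B4, B2–B5, B4–B6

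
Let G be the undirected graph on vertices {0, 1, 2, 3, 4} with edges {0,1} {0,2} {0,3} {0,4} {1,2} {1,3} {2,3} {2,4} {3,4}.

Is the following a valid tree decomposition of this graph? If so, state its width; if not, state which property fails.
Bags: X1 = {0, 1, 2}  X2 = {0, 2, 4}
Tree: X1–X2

A tree decomposition must satisfy three properties: every vertex lies in some bag; for every edge, both endpoints lie together in some bag; and for every vertex, the bags containing it form a connected subtree. Here vertex 3 appears in no bag, so the decomposition is invalid.

No — vertex 3 appears in no bag.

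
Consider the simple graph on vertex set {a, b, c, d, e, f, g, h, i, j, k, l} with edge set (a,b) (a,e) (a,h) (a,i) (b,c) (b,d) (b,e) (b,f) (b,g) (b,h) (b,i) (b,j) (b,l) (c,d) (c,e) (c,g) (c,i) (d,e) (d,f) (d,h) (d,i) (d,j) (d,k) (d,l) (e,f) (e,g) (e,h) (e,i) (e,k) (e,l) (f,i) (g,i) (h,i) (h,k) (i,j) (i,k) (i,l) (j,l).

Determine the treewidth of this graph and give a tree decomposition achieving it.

Treewidth 4.
One such decomposition:
Bags: B1 = {b, c, d, e, i}  B2 = {b, d, e, i, l}  B3 = {b, d, e, f, i}  B4 = {b, d, e, h, i}  B5 = {b, c, e, g, i}  B6 = {d, e, h, i, k}  B7 = {a, b, e, h, i}  B8 = {b, d, i, j, l}
Tree: B1–B2, B1–B3, B3–B4, B1–B5, B4–B6, B4–B7, B2–B8

Every bag has size at most 5, so the width is 5 − 1 = 4 and tw(G) ≤ 4. On the other hand G contains the 5-clique {d, e, h, i, k}. A clique must lie in a single bag of any decomposition, so no decomposition can have width below 4. Hence tw(G) = 4 exactly.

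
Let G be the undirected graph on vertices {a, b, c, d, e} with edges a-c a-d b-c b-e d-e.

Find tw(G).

2

A width-2 tree decomposition is:
Bags: B1 = {a, c, d}  B2 = {b, c, d}  B3 = {b, d, e}
Tree: B1–B2, B2–B3
Every bag has size at most 3, so the width is 3 − 1 = 2 and tw(G) ≤ 2. The edges d–a–c–b–e–d form a cycle, so G is not a tree and its treewidth is at least 2. The upper and lower bounds meet at 2, so that is the treewidth.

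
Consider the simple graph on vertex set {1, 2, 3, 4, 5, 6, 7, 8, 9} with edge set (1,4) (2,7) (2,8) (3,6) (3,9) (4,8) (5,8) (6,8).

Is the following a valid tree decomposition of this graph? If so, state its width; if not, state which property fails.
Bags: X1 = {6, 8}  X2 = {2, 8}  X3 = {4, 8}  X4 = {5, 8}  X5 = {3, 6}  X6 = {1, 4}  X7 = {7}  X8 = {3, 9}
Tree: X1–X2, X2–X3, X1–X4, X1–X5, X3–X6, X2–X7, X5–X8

No — edge (2,7) lies in no bag.

A tree decomposition must satisfy three properties: every vertex lies in some bag; for every edge, both endpoints lie together in some bag; and for every vertex, the bags containing it form a connected subtree. Here edge (2,7) lies in no bag, so the decomposition is invalid.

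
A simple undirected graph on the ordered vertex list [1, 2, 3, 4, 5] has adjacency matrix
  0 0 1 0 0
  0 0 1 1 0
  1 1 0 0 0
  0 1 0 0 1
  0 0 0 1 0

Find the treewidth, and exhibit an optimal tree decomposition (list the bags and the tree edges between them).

Treewidth 1.
One such decomposition:
Bags: B1 = {1, 3}  B2 = {2, 3}  B3 = {2, 4}  B4 = {4, 5}
Tree: B1–B2, B2–B3, B3–B4

Every bag has size at most 2, so the width is 2 − 1 = 1 and tw(G) ≤ 1. Since G has at least one edge (e.g. 1–3), it is not an edgeless graph, so tw(G) ≥ 1. Hence tw(G) = 1 exactly.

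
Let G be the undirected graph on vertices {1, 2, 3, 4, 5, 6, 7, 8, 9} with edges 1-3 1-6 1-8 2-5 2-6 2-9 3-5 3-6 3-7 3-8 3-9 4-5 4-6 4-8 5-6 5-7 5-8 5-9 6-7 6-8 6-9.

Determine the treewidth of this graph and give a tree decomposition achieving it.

The largest bag has 4 vertices, giving width 3; this decomposition certifies tw(G) ≤ 3. For the lower bound, the 4 vertices {1, 3, 6, 8} are pairwise adjacent, and any tree decomposition puts a clique entirely inside one bag — forcing width ≥ 3. Hence tw(G) = 3 exactly.

Treewidth 3.
Bags: B1 = {4, 5, 6, 8}  B2 = {3, 5, 6, 8}  B3 = {3, 5, 6, 9}  B4 = {1, 3, 6, 8}  B5 = {3, 5, 6, 7}  B6 = {2, 5, 6, 9}
Tree: B1–B2, B2–B3, B2–B4, B3–B5, B3–B6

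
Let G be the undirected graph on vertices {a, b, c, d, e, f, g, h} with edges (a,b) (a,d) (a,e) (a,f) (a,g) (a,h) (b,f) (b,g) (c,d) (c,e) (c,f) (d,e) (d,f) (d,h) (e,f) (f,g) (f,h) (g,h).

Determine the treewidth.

A width-3 tree decomposition is:
Bags: B1 = {a, d, e, f}  B2 = {a, d, f, h}  B3 = {a, f, g, h}  B4 = {a, b, f, g}  B5 = {c, d, e, f}
Tree: B1–B2, B2–B3, B3–B4, B1–B5
Each bag holds 4 vertices, so the decomposition has width 3, which upper-bounds the treewidth. Conversely, {c, d, e, f} is a clique of size 4, and the vertices of any clique must share a bag in every tree decomposition; so some bag has ≥ 4 vertices and tw(G) ≥ 3. Therefore the treewidth is 3.

3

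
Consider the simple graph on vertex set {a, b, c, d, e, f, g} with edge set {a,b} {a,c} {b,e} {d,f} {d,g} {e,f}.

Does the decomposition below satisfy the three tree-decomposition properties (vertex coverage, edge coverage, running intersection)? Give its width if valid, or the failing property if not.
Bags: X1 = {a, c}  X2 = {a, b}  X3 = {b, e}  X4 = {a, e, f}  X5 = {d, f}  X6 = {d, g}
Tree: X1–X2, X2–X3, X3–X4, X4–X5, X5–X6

A tree decomposition must satisfy three properties: every vertex lies in some bag; for every edge, both endpoints lie together in some bag; and for every vertex, the bags containing it form a connected subtree. Here bags containing vertex a are not connected in the tree, so the decomposition is invalid.

No — bags containing vertex a are not connected in the tree.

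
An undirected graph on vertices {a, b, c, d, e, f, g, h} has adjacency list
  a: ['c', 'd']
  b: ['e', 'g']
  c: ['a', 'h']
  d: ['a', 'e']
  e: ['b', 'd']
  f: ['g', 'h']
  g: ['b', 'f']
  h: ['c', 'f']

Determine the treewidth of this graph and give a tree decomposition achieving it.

Every bag has size at most 3, so the width is 3 − 1 = 2 and tw(G) ≤ 2. For the lower bound, G contains the cycle f–h–c–a–d–e–b–g–f, so G is not a forest; only forests have treewidth ≤ 1, hence tw(G) ≥ 2. Therefore the treewidth is 2.

Treewidth 2.
One optimal decomposition is:
Bags: B1 = {c, f, h}  B2 = {a, c, f}  B3 = {a, d, f}  B4 = {d, e, f}  B5 = {b, e, f}  B6 = {b, f, g}
Tree: B1–B2, B2–B3, B3–B4, B4–B5, B5–B6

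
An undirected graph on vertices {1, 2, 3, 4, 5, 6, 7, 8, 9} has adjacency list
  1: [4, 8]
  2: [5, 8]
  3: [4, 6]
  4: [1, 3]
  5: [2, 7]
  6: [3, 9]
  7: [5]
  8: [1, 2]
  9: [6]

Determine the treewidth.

1

A width-1 tree decomposition is:
Bags: B1 = {6, 9}  B2 = {3, 6}  B3 = {3, 4}  B4 = {1, 4}  B5 = {1, 8}  B6 = {2, 8}  B7 = {2, 5}  B8 = {5, 7}
Tree: B1–B2, B2–B3, B3–B4, B4–B5, B5–B6, B6–B7, B7–B8
Each bag holds 2 vertices, so the decomposition has width 1, which upper-bounds the treewidth. G has an edge, so its treewidth is at least 1. The upper and lower bounds meet at 1, so that is the treewidth.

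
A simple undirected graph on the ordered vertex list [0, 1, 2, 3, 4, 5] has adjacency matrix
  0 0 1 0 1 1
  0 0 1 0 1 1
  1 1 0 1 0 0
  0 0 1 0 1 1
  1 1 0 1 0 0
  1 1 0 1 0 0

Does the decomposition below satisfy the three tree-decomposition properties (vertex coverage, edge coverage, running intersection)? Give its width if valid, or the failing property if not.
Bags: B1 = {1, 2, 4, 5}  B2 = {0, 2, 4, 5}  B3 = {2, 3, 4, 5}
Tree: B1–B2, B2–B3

Checking the three conditions: (i) the bags cover all of {0, 1, 2, 3, 4, 5}; (ii) for each edge, some bag contains both endpoints; (iii) the bags containing any fixed vertex form a subtree. All hold, so the decomposition is valid with width 4 − 1 = 3.

Yes; width 3.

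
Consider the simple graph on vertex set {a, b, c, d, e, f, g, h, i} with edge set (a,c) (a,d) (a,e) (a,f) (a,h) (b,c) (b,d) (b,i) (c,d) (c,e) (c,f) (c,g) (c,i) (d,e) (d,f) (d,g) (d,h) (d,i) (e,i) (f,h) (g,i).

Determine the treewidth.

A width-3 tree decomposition is:
Bags: B1 = {c, d, e, i}  B2 = {c, d, g, i}  B3 = {b, c, d, i}  B4 = {a, c, d, e}  B5 = {a, c, d, f}  B6 = {a, d, f, h}
Tree: B1–B2, B2–B3, B1–B4, B4–B5, B5–B6
Each bag holds 4 vertices, so the decomposition has width 3, which upper-bounds the treewidth. Conversely, {a, d, f, h} is a clique of size 4, and the vertices of any clique must share a bag in every tree decomposition; so some bag has ≥ 4 vertices and tw(G) ≥ 3. Combining the bounds, tw(G) = 3.

3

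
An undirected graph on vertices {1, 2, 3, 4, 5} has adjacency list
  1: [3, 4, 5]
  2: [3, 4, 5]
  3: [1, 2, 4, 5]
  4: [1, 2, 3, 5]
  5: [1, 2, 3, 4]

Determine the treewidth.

3

A width-3 tree decomposition is:
Bags: B1 = {2, 3, 4, 5}  B2 = {1, 3, 4, 5}
Tree: B1–B2
Each bag holds 4 vertices, so the decomposition has width 3, which upper-bounds the treewidth. On the other hand G contains the 4-clique {1, 3, 4, 5}. A clique must lie in a single bag of any decomposition, so no decomposition can have width below 3. Therefore the treewidth is 3.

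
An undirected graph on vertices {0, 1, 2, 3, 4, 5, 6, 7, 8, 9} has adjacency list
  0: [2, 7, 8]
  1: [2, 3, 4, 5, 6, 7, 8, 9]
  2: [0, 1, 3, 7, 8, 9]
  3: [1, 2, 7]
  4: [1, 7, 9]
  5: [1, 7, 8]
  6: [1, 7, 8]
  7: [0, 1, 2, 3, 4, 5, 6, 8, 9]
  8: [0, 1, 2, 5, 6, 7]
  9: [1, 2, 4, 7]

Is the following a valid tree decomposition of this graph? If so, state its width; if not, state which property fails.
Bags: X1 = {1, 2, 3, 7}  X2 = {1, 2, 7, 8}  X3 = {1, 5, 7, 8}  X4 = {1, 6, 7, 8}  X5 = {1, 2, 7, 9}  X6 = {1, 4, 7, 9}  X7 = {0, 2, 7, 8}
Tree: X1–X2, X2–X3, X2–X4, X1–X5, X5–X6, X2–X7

Every vertex of G appears in some bag (union = {0, 1, 2, 3, 4, 5, 6, 7, 8, 9}); every edge is covered by a bag; and for each vertex v the set of bags containing v is connected in the bag tree. The decomposition is therefore valid. The largest bag has 4 vertices, so the width is 3.

Yes; width 3.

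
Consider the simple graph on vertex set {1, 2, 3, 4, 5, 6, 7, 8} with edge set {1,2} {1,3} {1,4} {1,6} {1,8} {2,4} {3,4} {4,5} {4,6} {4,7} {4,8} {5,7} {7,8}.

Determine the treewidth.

2

A width-2 tree decomposition is:
Bags: B1 = {1, 2, 4}  B2 = {1, 4, 6}  B3 = {1, 4, 8}  B4 = {1, 3, 4}  B5 = {4, 7, 8}  B6 = {4, 5, 7}
Tree: B1–B2, B2–B3, B2–B4, B3–B5, B5–B6
Each bag holds 3 vertices, so the decomposition has width 2, which upper-bounds the treewidth. On the other hand G contains the 3-clique {1, 4, 8}. A clique must lie in a single bag of any decomposition, so no decomposition can have width below 2. Hence tw(G) = 2 exactly.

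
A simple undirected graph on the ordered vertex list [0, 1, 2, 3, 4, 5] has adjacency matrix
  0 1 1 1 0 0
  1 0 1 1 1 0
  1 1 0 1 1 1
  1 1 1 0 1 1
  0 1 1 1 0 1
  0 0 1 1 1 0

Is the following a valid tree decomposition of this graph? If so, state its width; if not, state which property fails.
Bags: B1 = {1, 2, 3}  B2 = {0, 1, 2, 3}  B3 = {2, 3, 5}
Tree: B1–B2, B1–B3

No — vertex 4 appears in no bag.

A tree decomposition must satisfy three properties: every vertex lies in some bag; for every edge, both endpoints lie together in some bag; and for every vertex, the bags containing it form a connected subtree. Here vertex 4 appears in no bag, so the decomposition is invalid.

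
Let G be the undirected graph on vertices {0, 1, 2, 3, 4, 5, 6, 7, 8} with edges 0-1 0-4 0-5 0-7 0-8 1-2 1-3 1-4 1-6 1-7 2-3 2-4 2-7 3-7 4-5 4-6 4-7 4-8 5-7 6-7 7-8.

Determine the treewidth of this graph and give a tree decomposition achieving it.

Treewidth 3.
One such decomposition:
Bags: B1 = {1, 4, 6, 7}  B2 = {0, 1, 4, 7}  B3 = {1, 2, 4, 7}  B4 = {0, 4, 5, 7}  B5 = {1, 2, 3, 7}  B6 = {0, 4, 7, 8}
Tree: B1–B2, B2–B3, B2–B4, B3–B5, B2–B6

Each bag holds 4 vertices, so the decomposition has width 3, which upper-bounds the treewidth. For the lower bound, the 4 vertices {1, 2, 3, 7} are pairwise adjacent, and any tree decomposition puts a clique entirely inside one bag — forcing width ≥ 3. Therefore the treewidth is 3.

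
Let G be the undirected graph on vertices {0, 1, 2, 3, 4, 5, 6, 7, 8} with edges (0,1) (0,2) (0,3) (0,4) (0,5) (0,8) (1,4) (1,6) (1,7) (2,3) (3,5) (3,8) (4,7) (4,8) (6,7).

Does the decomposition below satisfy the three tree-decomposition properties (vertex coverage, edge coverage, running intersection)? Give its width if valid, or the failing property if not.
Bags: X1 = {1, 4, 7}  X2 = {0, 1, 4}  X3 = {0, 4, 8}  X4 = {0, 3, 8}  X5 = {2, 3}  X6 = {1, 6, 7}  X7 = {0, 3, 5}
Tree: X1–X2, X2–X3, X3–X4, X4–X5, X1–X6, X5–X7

No — edge (0,2) lies in no bag.

A tree decomposition must satisfy three properties: every vertex lies in some bag; for every edge, both endpoints lie together in some bag; and for every vertex, the bags containing it form a connected subtree. Here edge (0,2) lies in no bag, so the decomposition is invalid.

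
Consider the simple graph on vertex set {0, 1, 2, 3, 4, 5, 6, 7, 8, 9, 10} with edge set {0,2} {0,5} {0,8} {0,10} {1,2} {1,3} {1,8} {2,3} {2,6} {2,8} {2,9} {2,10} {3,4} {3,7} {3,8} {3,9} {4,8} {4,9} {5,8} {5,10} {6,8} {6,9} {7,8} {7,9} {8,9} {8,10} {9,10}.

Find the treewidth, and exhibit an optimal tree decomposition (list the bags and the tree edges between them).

Treewidth 3.
One such decomposition:
Bags: B1 = {2, 8, 9, 10}  B2 = {2, 6, 8, 9}  B3 = {0, 2, 8, 10}  B4 = {2, 3, 8, 9}  B5 = {0, 5, 8, 10}  B6 = {3, 7, 8, 9}  B7 = {1, 2, 3, 8}  B8 = {3, 4, 8, 9}
Tree: B1–B2, B1–B3, B1–B4, B3–B5, B4–B6, B4–B7, B4–B8

The largest bag has 4 vertices, giving width 3; this decomposition certifies tw(G) ≤ 3. For the lower bound, the 4 vertices {0, 2, 8, 10} are pairwise adjacent, and any tree decomposition puts a clique entirely inside one bag — forcing width ≥ 3. Therefore the treewidth is 3.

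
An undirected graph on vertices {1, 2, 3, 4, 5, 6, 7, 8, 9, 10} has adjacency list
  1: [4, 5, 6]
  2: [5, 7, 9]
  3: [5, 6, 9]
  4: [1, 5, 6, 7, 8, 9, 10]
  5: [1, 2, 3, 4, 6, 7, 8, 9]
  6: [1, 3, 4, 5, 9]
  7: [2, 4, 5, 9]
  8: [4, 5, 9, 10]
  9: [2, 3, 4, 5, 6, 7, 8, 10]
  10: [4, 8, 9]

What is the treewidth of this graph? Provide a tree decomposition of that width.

Treewidth 3.
One optimal decomposition is:
Bags: B1 = {4, 5, 8, 9}  B2 = {4, 5, 7, 9}  B3 = {2, 5, 7, 9}  B4 = {4, 5, 6, 9}  B5 = {1, 4, 5, 6}  B6 = {3, 5, 6, 9}  B7 = {4, 8, 9, 10}
Tree: B1–B2, B2–B3, B1–B4, B4–B5, B4–B6, B1–B7

Each bag holds 4 vertices, so the decomposition has width 3, which upper-bounds the treewidth. On the other hand G contains the 4-clique {4, 8, 9, 10}. A clique must lie in a single bag of any decomposition, so no decomposition can have width below 3. The upper and lower bounds meet at 3, so that is the treewidth.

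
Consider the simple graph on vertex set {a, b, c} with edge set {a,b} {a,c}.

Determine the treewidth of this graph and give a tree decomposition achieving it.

Every bag has size at most 2, so the width is 2 − 1 = 1 and tw(G) ≤ 1. Since G has at least one edge (e.g. a–c), it is not an edgeless graph, so tw(G) ≥ 1. The upper and lower bounds meet at 1, so that is the treewidth.

Treewidth 1.
Bags: B1 = {a, c}  B2 = {a, b}
Tree: B1–B2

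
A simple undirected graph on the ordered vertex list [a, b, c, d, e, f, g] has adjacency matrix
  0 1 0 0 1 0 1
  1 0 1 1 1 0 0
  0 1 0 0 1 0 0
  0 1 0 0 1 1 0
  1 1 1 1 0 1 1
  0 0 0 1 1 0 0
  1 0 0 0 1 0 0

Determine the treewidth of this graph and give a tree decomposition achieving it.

Treewidth 2.
One such decomposition:
Bags: B1 = {b, c, e}  B2 = {a, b, e}  B3 = {b, d, e}  B4 = {d, e, f}  B5 = {a, e, g}
Tree: B1–B2, B2–B3, B3–B4, B2–B5

The largest bag has 3 vertices, giving width 2; this decomposition certifies tw(G) ≤ 2. For the lower bound, the 3 vertices {a, e, g} are pairwise adjacent, and any tree decomposition puts a clique entirely inside one bag — forcing width ≥ 2. Therefore the treewidth is 2.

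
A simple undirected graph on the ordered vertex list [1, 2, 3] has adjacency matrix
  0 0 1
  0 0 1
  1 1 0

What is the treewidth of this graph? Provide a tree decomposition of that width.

Treewidth 1.
Bags: B1 = {2, 3}  B2 = {1, 3}
Tree: B1–B2

Every bag has size at most 2, so the width is 2 − 1 = 1 and tw(G) ≤ 1. Since G has at least one edge (e.g. 2–3), it is not an edgeless graph, so tw(G) ≥ 1. The upper and lower bounds meet at 1, so that is the treewidth.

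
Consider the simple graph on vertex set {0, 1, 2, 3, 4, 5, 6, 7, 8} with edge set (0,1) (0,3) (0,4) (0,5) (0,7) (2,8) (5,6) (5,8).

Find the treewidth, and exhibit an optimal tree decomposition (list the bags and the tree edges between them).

Treewidth 1.
One optimal decomposition is:
Bags: B1 = {0, 5}  B2 = {0, 4}  B3 = {0, 3}  B4 = {0, 7}  B5 = {5, 8}  B6 = {5, 6}  B7 = {0, 1}  B8 = {2, 8}
Tree: B1–B2, B2–B3, B3–B4, B1–B5, B1–B6, B2–B7, B5–B8

The largest bag has 2 vertices, giving width 1; this decomposition certifies tw(G) ≤ 1. Since G has at least one edge (e.g. 0–5), it is not an edgeless graph, so tw(G) ≥ 1. Combining the bounds, tw(G) = 1.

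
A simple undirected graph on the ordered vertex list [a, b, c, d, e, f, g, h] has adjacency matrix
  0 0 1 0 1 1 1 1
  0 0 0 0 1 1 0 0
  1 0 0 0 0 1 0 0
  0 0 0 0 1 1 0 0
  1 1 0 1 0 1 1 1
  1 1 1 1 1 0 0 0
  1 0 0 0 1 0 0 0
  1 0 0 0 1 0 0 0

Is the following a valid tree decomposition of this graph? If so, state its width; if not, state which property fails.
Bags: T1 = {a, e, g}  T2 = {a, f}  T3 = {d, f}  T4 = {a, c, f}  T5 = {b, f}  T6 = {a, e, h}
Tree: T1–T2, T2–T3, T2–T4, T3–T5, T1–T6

A tree decomposition must satisfy three properties: every vertex lies in some bag; for every edge, both endpoints lie together in some bag; and for every vertex, the bags containing it form a connected subtree. Here edge (e,f) lies in no bag, so the decomposition is invalid.

No — edge (e,f) lies in no bag.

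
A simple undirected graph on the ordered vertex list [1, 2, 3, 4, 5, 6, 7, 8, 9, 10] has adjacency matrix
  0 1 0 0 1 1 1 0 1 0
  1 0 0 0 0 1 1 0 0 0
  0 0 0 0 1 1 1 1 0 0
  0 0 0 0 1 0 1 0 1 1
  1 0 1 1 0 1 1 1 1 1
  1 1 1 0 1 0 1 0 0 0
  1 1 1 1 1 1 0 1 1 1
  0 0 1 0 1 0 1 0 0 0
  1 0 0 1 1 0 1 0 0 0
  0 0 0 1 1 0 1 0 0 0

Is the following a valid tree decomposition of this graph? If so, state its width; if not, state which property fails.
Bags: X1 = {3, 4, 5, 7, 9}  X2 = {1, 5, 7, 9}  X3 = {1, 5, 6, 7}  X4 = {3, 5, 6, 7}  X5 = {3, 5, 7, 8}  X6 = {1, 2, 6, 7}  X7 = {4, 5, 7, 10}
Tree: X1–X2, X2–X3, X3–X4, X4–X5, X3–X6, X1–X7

No — bags containing vertex 3 are not connected in the tree.

A tree decomposition must satisfy three properties: every vertex lies in some bag; for every edge, both endpoints lie together in some bag; and for every vertex, the bags containing it form a connected subtree. Here bags containing vertex 3 are not connected in the tree, so the decomposition is invalid.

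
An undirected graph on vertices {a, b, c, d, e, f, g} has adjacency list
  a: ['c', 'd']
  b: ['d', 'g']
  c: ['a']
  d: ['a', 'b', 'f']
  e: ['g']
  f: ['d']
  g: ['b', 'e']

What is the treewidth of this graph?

A width-1 tree decomposition is:
Bags: B1 = {a, d}  B2 = {d, f}  B3 = {b, d}  B4 = {b, g}  B5 = {e, g}  B6 = {a, c}
Tree: B1–B2, B1–B3, B3–B4, B4–B5, B1–B6
Each bag holds 2 vertices, so the decomposition has width 1, which upper-bounds the treewidth. Any graph with an edge has treewidth ≥ 1, and G has the edge d–a. Therefore the treewidth is 1.

1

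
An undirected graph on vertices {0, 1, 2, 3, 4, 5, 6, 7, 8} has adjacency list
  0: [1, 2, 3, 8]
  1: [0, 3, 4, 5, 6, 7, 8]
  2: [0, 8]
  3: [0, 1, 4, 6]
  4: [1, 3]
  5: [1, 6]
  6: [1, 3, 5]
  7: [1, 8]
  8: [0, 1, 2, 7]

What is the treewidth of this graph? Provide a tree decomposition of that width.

Each bag holds 3 vertices, so the decomposition has width 2, which upper-bounds the treewidth. On the other hand G contains the 3-clique {0, 1, 8}. A clique must lie in a single bag of any decomposition, so no decomposition can have width below 2. Therefore the treewidth is 2.

Treewidth 2.
One such decomposition:
Bags: B1 = {0, 1, 3}  B2 = {1, 3, 6}  B3 = {1, 5, 6}  B4 = {0, 1, 8}  B5 = {1, 3, 4}  B6 = {1, 7, 8}  B7 = {0, 2, 8}
Tree: B1–B2, B2–B3, B1–B4, B2–B5, B4–B6, B4–B7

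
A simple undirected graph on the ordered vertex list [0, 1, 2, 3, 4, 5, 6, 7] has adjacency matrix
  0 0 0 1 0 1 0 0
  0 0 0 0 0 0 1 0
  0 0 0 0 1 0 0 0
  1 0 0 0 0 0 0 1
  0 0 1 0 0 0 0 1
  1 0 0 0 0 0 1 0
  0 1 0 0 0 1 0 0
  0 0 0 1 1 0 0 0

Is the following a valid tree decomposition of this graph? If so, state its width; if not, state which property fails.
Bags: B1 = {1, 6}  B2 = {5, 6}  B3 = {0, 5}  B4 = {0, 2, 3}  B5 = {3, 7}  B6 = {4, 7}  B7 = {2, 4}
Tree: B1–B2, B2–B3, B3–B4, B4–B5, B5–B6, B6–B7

A tree decomposition must satisfy three properties: every vertex lies in some bag; for every edge, both endpoints lie together in some bag; and for every vertex, the bags containing it form a connected subtree. Here bags containing vertex 2 are not connected in the tree, so the decomposition is invalid.

No — bags containing vertex 2 are not connected in the tree.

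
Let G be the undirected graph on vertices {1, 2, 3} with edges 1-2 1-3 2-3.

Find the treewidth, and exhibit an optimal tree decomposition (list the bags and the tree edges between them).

With just one bag of size 3, the width is 3 − 1 = 2, so tw(G) ≤ 2. For the lower bound, the 3 vertices {1, 2, 3} are pairwise adjacent, and any tree decomposition puts a clique entirely inside one bag — forcing width ≥ 2. The upper and lower bounds meet at 2, so that is the treewidth.

Treewidth 2.
One such decomposition:
Bags: B1 = {1, 2, 3}
Tree: (single bag)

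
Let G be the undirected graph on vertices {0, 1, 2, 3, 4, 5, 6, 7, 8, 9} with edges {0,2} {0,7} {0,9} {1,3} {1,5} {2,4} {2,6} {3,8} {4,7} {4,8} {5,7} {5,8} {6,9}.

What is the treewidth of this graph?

2

A width-2 tree decomposition is:
Bags: B1 = {2, 6, 9}  B2 = {0, 2, 9}  B3 = {0, 2, 4}  B4 = {0, 4, 7}  B5 = {4, 7, 8}  B6 = {5, 7, 8}  B7 = {3, 5, 8}  B8 = {1, 3, 5}
Tree: B1–B2, B2–B3, B3–B4, B4–B5, B5–B6, B6–B7, B7–B8
The largest bag has 3 vertices, giving width 2; this decomposition certifies tw(G) ≤ 2. The edges 6–9–0–2–6 form a cycle, so G is not a tree and its treewidth is at least 2. Hence tw(G) = 2 exactly.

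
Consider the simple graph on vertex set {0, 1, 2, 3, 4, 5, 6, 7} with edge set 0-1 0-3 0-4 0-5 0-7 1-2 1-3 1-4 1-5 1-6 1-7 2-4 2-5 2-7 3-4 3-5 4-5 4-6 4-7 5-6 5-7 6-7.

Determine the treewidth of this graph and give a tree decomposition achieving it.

The largest bag has 5 vertices, giving width 4; this decomposition certifies tw(G) ≤ 4. On the other hand G contains the 5-clique {0, 1, 3, 4, 5}. A clique must lie in a single bag of any decomposition, so no decomposition can have width below 4. The upper and lower bounds meet at 4, so that is the treewidth.

Treewidth 4.
One such decomposition:
Bags: B1 = {0, 1, 4, 5, 7}  B2 = {1, 2, 4, 5, 7}  B3 = {0, 1, 3, 4, 5}  B4 = {1, 4, 5, 6, 7}
Tree: B1–B2, B1–B3, B1–B4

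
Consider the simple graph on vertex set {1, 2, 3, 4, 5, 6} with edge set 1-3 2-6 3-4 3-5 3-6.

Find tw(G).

1

A width-1 tree decomposition is:
Bags: B1 = {3, 5}  B2 = {1, 3}  B3 = {3, 6}  B4 = {2, 6}  B5 = {3, 4}
Tree: B1–B2, B1–B3, B3–B4, B3–B5
The largest bag has 2 vertices, giving width 1; this decomposition certifies tw(G) ≤ 1. G has an edge, so its treewidth is at least 1. Combining the bounds, tw(G) = 1.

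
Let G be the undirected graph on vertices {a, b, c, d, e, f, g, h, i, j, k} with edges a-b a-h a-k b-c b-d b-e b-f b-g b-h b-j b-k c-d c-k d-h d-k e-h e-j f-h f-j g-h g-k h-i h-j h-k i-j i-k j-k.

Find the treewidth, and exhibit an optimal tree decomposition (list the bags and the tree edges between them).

Every bag has size at most 4, so the width is 4 − 1 = 3 and tw(G) ≤ 3. For the lower bound, the 4 vertices {b, e, h, j} are pairwise adjacent, and any tree decomposition puts a clique entirely inside one bag — forcing width ≥ 3. The upper and lower bounds meet at 3, so that is the treewidth.

Treewidth 3.
One optimal decomposition is:
Bags: B1 = {b, h, j, k}  B2 = {h, i, j, k}  B3 = {b, g, h, k}  B4 = {b, d, h, k}  B5 = {b, c, d, k}  B6 = {a, b, h, k}  B7 = {b, f, h, j}  B8 = {b, e, h, j}
Tree: B1–B2, B1–B3, B1–B4, B4–B5, B3–B6, B1–B7, B1–B8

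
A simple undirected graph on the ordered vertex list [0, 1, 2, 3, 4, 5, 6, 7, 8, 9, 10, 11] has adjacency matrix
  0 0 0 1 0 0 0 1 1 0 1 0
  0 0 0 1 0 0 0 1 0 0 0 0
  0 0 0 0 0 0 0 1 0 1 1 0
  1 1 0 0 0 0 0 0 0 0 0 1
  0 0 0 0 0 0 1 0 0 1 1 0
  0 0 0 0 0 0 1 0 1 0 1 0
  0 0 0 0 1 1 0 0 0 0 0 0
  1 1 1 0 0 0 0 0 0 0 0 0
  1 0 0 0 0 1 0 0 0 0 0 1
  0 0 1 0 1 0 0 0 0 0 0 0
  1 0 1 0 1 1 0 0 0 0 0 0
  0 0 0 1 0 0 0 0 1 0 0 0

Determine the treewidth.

A width-3 tree decomposition is:
Bags: B1 = {2, 4, 6, 9}  B2 = {2, 4, 6, 10}  B3 = {2, 5, 6, 10}  B4 = {2, 5, 7, 10}  B5 = {0, 5, 7, 10}  B6 = {0, 5, 7, 8}  B7 = {0, 1, 7, 8}  B8 = {0, 1, 3, 8}  B9 = {1, 3, 8, 11}
Tree: B1–B2, B2–B3, B3–B4, B4–B5, B5–B6, B6–B7, B7–B8, B8–B9
The largest bag has 4 vertices, giving width 3; this decomposition certifies tw(G) ≤ 3. For the lower bound: the 4 vertex sets {4,6,9}, {2}, {10}, {0,5,7,8} are disjoint, each induces a connected subgraph, and every pair is joined by at least one edge of G. Contracting each set to a single vertex therefore yields K_{4} as a minor, and since treewidth is minor-monotone, tw(G) ≥ tw(K_{4}) = 3. Hence tw(G) = 3 exactly.

3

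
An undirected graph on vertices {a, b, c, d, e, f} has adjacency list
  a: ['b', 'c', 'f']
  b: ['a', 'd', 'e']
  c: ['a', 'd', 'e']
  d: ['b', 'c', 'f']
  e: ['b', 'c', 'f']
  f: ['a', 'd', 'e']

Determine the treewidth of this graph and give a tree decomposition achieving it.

Treewidth 3.
One optimal decomposition is:
Bags: B1 = {b, c, e, f}  B2 = {a, b, c, f}  B3 = {b, c, d, f}
Tree: B1–B2, B2–B3

The largest bag has 4 vertices, giving width 3; this decomposition certifies tw(G) ≤ 3. For the lower bound: the 4 vertex sets {c,e}, {a,b}, {f}, {d} are disjoint, each induces a connected subgraph, and every pair is joined by at least one edge of G. Contracting each set to a single vertex therefore yields K_{4} as a minor, and since treewidth is minor-monotone, tw(G) ≥ tw(K_{4}) = 3. Combining the bounds, tw(G) = 3.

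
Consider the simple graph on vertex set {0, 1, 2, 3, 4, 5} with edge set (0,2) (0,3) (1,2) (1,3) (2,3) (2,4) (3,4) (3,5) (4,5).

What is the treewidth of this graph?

2

A width-2 tree decomposition is:
Bags: B1 = {2, 3, 4}  B2 = {0, 2, 3}  B3 = {3, 4, 5}  B4 = {1, 2, 3}
Tree: B1–B2, B1–B3, B2–B4
The largest bag has 3 vertices, giving width 2; this decomposition certifies tw(G) ≤ 2. For the lower bound, the 3 vertices {0, 2, 3} are pairwise adjacent, and any tree decomposition puts a clique entirely inside one bag — forcing width ≥ 2. The upper and lower bounds meet at 2, so that is the treewidth.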